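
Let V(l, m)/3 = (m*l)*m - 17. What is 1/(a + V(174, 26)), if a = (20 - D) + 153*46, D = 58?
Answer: 1/359821 ≈ 2.7792e-6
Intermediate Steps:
V(l, m) = -51 + 3*l*m² (V(l, m) = 3*((m*l)*m - 17) = 3*((l*m)*m - 17) = 3*(l*m² - 17) = 3*(-17 + l*m²) = -51 + 3*l*m²)
a = 7000 (a = (20 - 1*58) + 153*46 = (20 - 58) + 7038 = -38 + 7038 = 7000)
1/(a + V(174, 26)) = 1/(7000 + (-51 + 3*174*26²)) = 1/(7000 + (-51 + 3*174*676)) = 1/(7000 + (-51 + 352872)) = 1/(7000 + 352821) = 1/359821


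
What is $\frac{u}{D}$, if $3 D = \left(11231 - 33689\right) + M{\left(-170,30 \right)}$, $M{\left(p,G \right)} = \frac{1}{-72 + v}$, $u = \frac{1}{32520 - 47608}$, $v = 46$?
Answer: $\frac{39}{4405009496} \approx 8.8536 \cdot 10^{-9}$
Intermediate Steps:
$u = - \frac{1}{15088}$ ($u = \frac{1}{-15088} = - \frac{1}{15088} \approx -6.6278 \cdot 10^{-5}$)
$M{\left(p,G \right)} = - \frac{1}{26}$ ($M{\left(p,G \right)} = \frac{1}{-72 + 46} = \frac{1}{-26} = - \frac{1}{26}$)
$D = - \frac{583909}{78}$ ($D = \frac{\left(11231 - 33689\right) - \frac{1}{26}}{3} = \frac{-22458 - \frac{1}{26}}{3} = \frac{1}{3} \left(- \frac{583909}{26}\right) = - \frac{583909}{78} \approx -7486.0$)
$\frac{u}{D} = - \frac{1}{15088 \left(- \frac{583909}{78}\right)} = \left(- \frac{1}{15088}\right) \left(- \frac{78}{583909}\right) = \frac{39}{4405009496}$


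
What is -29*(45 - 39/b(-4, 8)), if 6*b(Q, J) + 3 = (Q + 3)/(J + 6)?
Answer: -151119/43 ≈ -3514.4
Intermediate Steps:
b(Q, J) = -½ + (3 + Q)/(6*(6 + J)) (b(Q, J) = -½ + ((Q + 3)/(J + 6))/6 = -½ + ((3 + Q)/(6 + J))/6 = -½ + (3 + Q)/(6*(6 + J)))
-29*(45 - 39/b(-4, 8)) = -29*(45 - 39*6*(6 + 8)/(-15 - 4 - 3*8)) = -29*(45 - 39*84/(-15 - 4 - 24)) = -29*(45 - 39/((⅙)*(1/14)*(-43))) = -29*(45 - 39/(-43/84)) = -29*(45 - 39*(-84/43)) = -29*(45 + 3276/43) = -29*5211/43 = -151119/43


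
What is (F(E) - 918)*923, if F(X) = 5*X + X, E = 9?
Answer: -797472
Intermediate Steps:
F(X) = 6*X
(F(E) - 918)*923 = (6*9 - 918)*923 = (54 - 918)*923 = -864*923 = -797472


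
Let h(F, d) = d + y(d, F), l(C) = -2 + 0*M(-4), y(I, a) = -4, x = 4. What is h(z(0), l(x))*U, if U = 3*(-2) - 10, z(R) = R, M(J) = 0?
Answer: 96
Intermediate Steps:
l(C) = -2 (l(C) = -2 + 0*0 = -2 + 0 = -2)
h(F, d) = -4 + d (h(F, d) = d - 4 = -4 + d)
U = -16 (U = -6 - 10 = -16)
h(z(0), l(x))*U = (-4 - 2)*(-16) = -6*(-16) = 96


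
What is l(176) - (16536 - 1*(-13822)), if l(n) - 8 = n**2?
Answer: 626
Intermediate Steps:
l(n) = 8 + n**2
l(176) - (16536 - 1*(-13822)) = (8 + 176**2) - (16536 - 1*(-13822)) = (8 + 30976) - (16536 + 13822) = 30984 - 1*30358 = 30984 - 30358 = 626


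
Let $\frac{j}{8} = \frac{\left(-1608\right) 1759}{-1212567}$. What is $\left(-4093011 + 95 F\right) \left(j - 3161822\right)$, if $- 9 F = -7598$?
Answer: $\frac{15384705369570197458}{1212567} \approx 1.2688 \cdot 10^{13}$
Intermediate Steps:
$F = \frac{7598}{9}$ ($F = \left(- \frac{1}{9}\right) \left(-7598\right) = \frac{7598}{9} \approx 844.22$)
$j = \frac{7542592}{404189}$ ($j = 8 \frac{\left(-1608\right) 1759}{-1212567} = 8 \left(\left(-2828472\right) \left(- \frac{1}{1212567}\right)\right) = 8 \cdot \frac{942824}{404189} = \frac{7542592}{404189} \approx 18.661$)
$\left(-4093011 + 95 F\right) \left(j - 3161822\right) = \left(-4093011 + 95 \cdot \frac{7598}{9}\right) \left(\frac{7542592}{404189} - 3161822\right) = \left(-4093011 + \frac{721810}{9}\right) \left(- \frac{1277966129766}{404189}\right) = \left(- \frac{36115289}{9}\right) \left(- \frac{1277966129766}{404189}\right) = \frac{15384705369570197458}{1212567}$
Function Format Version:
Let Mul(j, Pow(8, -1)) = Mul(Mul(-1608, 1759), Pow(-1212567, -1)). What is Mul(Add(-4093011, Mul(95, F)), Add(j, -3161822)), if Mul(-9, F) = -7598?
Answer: Rational(15384705369570197458, 1212567) ≈ 1.2688e+13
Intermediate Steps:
F = Rational(7598, 9) (F = Mul(Rational(-1, 9), -7598) = Rational(7598, 9) ≈ 844.22)
j = Rational(7542592, 404189) (j = Mul(8, Mul(Mul(-1608, 1759), Pow(-1212567, -1))) = Mul(8, Mul(-2828472, Rational(-1, 1212567))) = Mul(8, Rational(942824, 404189)) = Rational(7542592, 404189) ≈ 18.661)
Mul(Add(-4093011, Mul(95, F)), Add(j, -3161822)) = Mul(Add(-4093011, Mul(95, Rational(7598, 9))), Add(Rational(7542592, 404189), -3161822)) = Mul(Add(-4093011, Rational(721810, 9)), Rational(-1277966129766, 404189)) = Mul(Rational(-36115289, 9), Rational(-1277966129766, 404189)) = Rational(15384705369570197458, 1212567)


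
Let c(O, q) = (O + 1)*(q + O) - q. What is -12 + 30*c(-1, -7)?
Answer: 198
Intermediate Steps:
c(O, q) = -q + (1 + O)*(O + q) (c(O, q) = (1 + O)*(O + q) - q = -q + (1 + O)*(O + q))
-12 + 30*c(-1, -7) = -12 + 30*(-(1 - 1 - 7)) = -12 + 30*(-1*(-7)) = -12 + 30*7 = -12 + 210 = 198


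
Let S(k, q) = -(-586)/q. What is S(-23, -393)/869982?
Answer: -293/170951463 ≈ -1.7139e-6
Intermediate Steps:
S(k, q) = 586/q
S(-23, -393)/869982 = (586/(-393))/869982 = (586*(-1/393))*(1/869982) = -586/393*1/869982 = -293/170951463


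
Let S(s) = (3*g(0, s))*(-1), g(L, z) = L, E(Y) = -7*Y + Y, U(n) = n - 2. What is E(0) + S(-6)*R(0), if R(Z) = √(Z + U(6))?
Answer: 0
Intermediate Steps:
U(n) = -2 + n
E(Y) = -6*Y
S(s) = 0 (S(s) = (3*0)*(-1) = 0*(-1) = 0)
R(Z) = √(4 + Z) (R(Z) = √(Z + (-2 + 6)) = √(Z + 4) = √(4 + Z))
E(0) + S(-6)*R(0) = -6*0 + 0*√(4 + 0) = 0 + 0*√4 = 0 + 0*2 = 0 + 0 = 0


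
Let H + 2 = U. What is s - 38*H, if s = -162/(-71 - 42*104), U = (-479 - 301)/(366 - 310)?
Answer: 18809177/31073 ≈ 605.32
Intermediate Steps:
U = -195/14 (U = -780/56 = -780*1/56 = -195/14 ≈ -13.929)
H = -223/14 (H = -2 - 195/14 = -223/14 ≈ -15.929)
s = 162/4439 (s = -162/(-71 - 4368) = -162/(-4439) = -162*(-1/4439) = 162/4439 ≈ 0.036495)
s - 38*H = 162/4439 - 38*(-223)/14 = 162/4439 - 1*(-4237/7) = 162/4439 + 4237/7 = 18809177/31073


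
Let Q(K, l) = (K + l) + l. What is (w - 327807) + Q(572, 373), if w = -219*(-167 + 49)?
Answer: -300647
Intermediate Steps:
Q(K, l) = K + 2*l
w = 25842 (w = -219*(-118) = 25842)
(w - 327807) + Q(572, 373) = (25842 - 327807) + (572 + 2*373) = -301965 + (572 + 746) = -301965 + 1318 = -300647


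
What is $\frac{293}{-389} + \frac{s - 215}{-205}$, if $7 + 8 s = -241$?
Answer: $\frac{869}{1945} \approx 0.44679$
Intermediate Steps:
$s = -31$ ($s = - \frac{7}{8} + \frac{1}{8} \left(-241\right) = - \frac{7}{8} - \frac{241}{8} = -31$)
$\frac{293}{-389} + \frac{s - 215}{-205} = \frac{293}{-389} + \frac{-31 - 215}{-205} = 293 \left(- \frac{1}{389}\right) - - \frac{6}{5} = - \frac{293}{389} + \frac{6}{5} = \frac{869}{1945}$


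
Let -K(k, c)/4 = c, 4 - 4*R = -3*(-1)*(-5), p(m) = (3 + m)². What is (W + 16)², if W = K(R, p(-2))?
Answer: 144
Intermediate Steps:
R = 19/4 (R = 1 - (-3*(-1))*(-5)/4 = 1 - 3*(-5)/4 = 1 - ¼*(-15) = 1 + 15/4 = 19/4 ≈ 4.7500)
K(k, c) = -4*c
W = -4 (W = -4*(3 - 2)² = -4*1² = -4*1 = -4)
(W + 16)² = (-4 + 16)² = 12² = 144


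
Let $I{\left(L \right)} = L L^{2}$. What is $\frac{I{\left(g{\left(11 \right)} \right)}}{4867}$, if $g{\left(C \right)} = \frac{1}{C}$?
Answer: $\frac{1}{6477977} \approx 1.5437 \cdot 10^{-7}$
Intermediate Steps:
$I{\left(L \right)} = L^{3}$
$\frac{I{\left(g{\left(11 \right)} \right)}}{4867} = \frac{\left(\frac{1}{11}\right)^{3}}{4867} = \left(\frac{1}{11}\right)^{3} \cdot \frac{1}{4867} = \frac{1}{1331} \cdot \frac{1}{4867} = \frac{1}{6477977}$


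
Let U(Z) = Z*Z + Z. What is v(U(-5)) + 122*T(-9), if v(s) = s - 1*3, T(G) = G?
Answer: -1081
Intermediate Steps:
U(Z) = Z + Z² (U(Z) = Z² + Z = Z + Z²)
v(s) = -3 + s (v(s) = s - 3 = -3 + s)
v(U(-5)) + 122*T(-9) = (-3 - 5*(1 - 5)) + 122*(-9) = (-3 - 5*(-4)) - 1098 = (-3 + 20) - 1098 = 17 - 1098 = -1081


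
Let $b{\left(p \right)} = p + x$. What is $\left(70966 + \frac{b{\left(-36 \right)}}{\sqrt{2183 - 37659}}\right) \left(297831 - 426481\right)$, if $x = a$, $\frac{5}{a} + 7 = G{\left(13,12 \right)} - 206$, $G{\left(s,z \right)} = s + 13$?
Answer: $-9129775900 - \frac{433357525 i \sqrt{181}}{236929} \approx -9.1298 \cdot 10^{9} - 24608.0 i$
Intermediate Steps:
$G{\left(s,z \right)} = 13 + s$
$a = - \frac{5}{187}$ ($a = \frac{5}{-7 + \left(\left(13 + 13\right) - 206\right)} = \frac{5}{-7 + \left(26 - 206\right)} = \frac{5}{-7 - 180} = \frac{5}{-187} = 5 \left(- \frac{1}{187}\right) = - \frac{5}{187} \approx -0.026738$)
$x = - \frac{5}{187} \approx -0.026738$
$b{\left(p \right)} = - \frac{5}{187} + p$ ($b{\left(p \right)} = p - \frac{5}{187} = - \frac{5}{187} + p$)
$\left(70966 + \frac{b{\left(-36 \right)}}{\sqrt{2183 - 37659}}\right) \left(297831 - 426481\right) = \left(70966 + \frac{- \frac{5}{187} - 36}{\sqrt{2183 - 37659}}\right) \left(297831 - 426481\right) = \left(70966 - \frac{6737}{187 \sqrt{-35476}}\right) \left(-128650\right) = \left(70966 - \frac{6737}{187 \cdot 14 i \sqrt{181}}\right) \left(-128650\right) = \left(70966 - \frac{6737 \left(- \frac{i \sqrt{181}}{2534}\right)}{187}\right) \left(-128650\right) = \left(70966 + \frac{6737 i \sqrt{181}}{473858}\right) \left(-128650\right) = -9129775900 - \frac{433357525 i \sqrt{181}}{236929}$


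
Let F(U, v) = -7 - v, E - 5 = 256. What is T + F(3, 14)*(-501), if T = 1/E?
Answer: 2745982/261 ≈ 10521.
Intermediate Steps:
E = 261 (E = 5 + 256 = 261)
T = 1/261 ≈ 0.0038314
T + F(3, 14)*(-501) = 1/261 + (-7 - 1*14)*(-501) = 1/261 + (-7 - 14)*(-501) = 1/261 - 21*(-501) = 1/261 + 10521 = 2745982/261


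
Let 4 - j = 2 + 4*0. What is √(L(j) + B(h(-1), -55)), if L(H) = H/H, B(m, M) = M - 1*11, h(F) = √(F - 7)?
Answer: I*√65 ≈ 8.0623*I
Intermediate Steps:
h(F) = √(-7 + F)
j = 2 (j = 4 - (2 + 4*0) = 4 - (2 + 0) = 4 - 1*2 = 4 - 2 = 2)
B(m, M) = -11 + M (B(m, M) = M - 11 = -11 + M)
L(H) = 1
√(L(j) + B(h(-1), -55)) = √(1 + (-11 - 55)) = √(1 - 66) = √(-65) = I*√65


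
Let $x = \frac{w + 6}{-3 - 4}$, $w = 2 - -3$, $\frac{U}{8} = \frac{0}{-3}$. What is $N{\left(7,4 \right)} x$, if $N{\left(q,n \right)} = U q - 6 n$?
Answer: $\frac{264}{7} \approx 37.714$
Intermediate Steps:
$U = 0$ ($U = 8 \frac{0}{-3} = 8 \cdot 0 \left(- \frac{1}{3}\right) = 8 \cdot 0 = 0$)
$N{\left(q,n \right)} = - 6 n$ ($N{\left(q,n \right)} = 0 q - 6 n = 0 - 6 n = - 6 n$)
$w = 5$ ($w = 2 + 3 = 5$)
$x = - \frac{11}{7}$ ($x = \frac{5 + 6}{-3 - 4} = \frac{11}{-7} = 11 \left(- \frac{1}{7}\right) = - \frac{11}{7} \approx -1.5714$)
$N{\left(7,4 \right)} x = \left(-6\right) 4 \left(- \frac{11}{7}\right) = \left(-24\right) \left(- \frac{11}{7}\right) = \frac{264}{7}$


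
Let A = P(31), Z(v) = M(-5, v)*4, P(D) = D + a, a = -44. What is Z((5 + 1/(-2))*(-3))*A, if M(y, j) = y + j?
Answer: 962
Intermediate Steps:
P(D) = -44 + D (P(D) = D - 44 = -44 + D)
M(y, j) = j + y
Z(v) = -20 + 4*v (Z(v) = (v - 5)*4 = (-5 + v)*4 = -20 + 4*v)
A = -13 (A = -44 + 31 = -13)
Z((5 + 1/(-2))*(-3))*A = (-20 + 4*((5 + 1/(-2))*(-3)))*(-13) = (-20 + 4*((5 + 1*(-½))*(-3)))*(-13) = (-20 + 4*((5 - ½)*(-3)))*(-13) = (-20 + 4*((9/2)*(-3)))*(-13) = (-20 + 4*(-27/2))*(-13) = (-20 - 54)*(-13) = -74*(-13) = 962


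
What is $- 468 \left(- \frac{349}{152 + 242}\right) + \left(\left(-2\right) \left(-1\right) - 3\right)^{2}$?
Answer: $\frac{81863}{197} \approx 415.55$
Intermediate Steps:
$- 468 \left(- \frac{349}{152 + 242}\right) + \left(\left(-2\right) \left(-1\right) - 3\right)^{2} = - 468 \left(- \frac{349}{394}\right) + \left(2 - 3\right)^{2} = - 468 \left(\left(-349\right) \frac{1}{394}\right) + \left(-1\right)^{2} = \left(-468\right) \left(- \frac{349}{394}\right) + 1 = \frac{81666}{197} + 1 = \frac{81863}{197}$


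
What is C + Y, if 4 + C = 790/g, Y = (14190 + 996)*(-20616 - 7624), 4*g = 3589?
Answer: -1539152136156/3589 ≈ -4.2885e+8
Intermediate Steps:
g = 3589/4 (g = (¼)*3589 = 3589/4 ≈ 897.25)
Y = -428852640 (Y = 15186*(-28240) = -428852640)
C = -11196/3589 (C = -4 + 790/(3589/4) = -4 + 790*(4/3589) = -4 + 3160/3589 = -11196/3589 ≈ -3.1195)
C + Y = -11196/3589 - 428852640 = -1539152136156/3589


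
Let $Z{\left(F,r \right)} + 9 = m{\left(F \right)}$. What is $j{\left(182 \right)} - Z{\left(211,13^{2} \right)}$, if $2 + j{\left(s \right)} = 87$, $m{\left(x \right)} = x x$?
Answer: $-44427$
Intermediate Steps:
$m{\left(x \right)} = x^{2}$
$Z{\left(F,r \right)} = -9 + F^{2}$
$j{\left(s \right)} = 85$ ($j{\left(s \right)} = -2 + 87 = 85$)
$j{\left(182 \right)} - Z{\left(211,13^{2} \right)} = 85 - \left(-9 + 211^{2}\right) = 85 - \left(-9 + 44521\right) = 85 - 44512 = -44427$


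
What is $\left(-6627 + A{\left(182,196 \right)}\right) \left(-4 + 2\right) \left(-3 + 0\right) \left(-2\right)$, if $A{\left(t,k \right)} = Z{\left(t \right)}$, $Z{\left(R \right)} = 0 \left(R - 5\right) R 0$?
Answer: $79524$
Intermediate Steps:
$Z{\left(R \right)} = 0$ ($Z{\left(R \right)} = 0 \left(-5 + R\right) R 0 = 0 R 0 = 0 \cdot 0 = 0$)
$A{\left(t,k \right)} = 0$
$\left(-6627 + A{\left(182,196 \right)}\right) \left(-4 + 2\right) \left(-3 + 0\right) \left(-2\right) = \left(-6627 + 0\right) \left(-4 + 2\right) \left(-3 + 0\right) \left(-2\right) = - 6627 \left(-2\right) \left(-3\right) \left(-2\right) = - 6627 \cdot 6 \left(-2\right) = \left(-6627\right) \left(-12\right) = 79524$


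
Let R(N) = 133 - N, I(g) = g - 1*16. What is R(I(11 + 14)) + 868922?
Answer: 869046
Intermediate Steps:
I(g) = -16 + g (I(g) = g - 16 = -16 + g)
R(I(11 + 14)) + 868922 = (133 - (-16 + (11 + 14))) + 868922 = (133 - (-16 + 25)) + 868922 = (133 - 1*9) + 868922 = (133 - 9) + 868922 = 124 + 868922 = 869046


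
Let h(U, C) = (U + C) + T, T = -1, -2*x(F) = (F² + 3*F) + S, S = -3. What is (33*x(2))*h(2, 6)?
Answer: -1617/2 ≈ -808.50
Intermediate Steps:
x(F) = 3/2 - 3*F/2 - F²/2 (x(F) = -((F² + 3*F) - 3)/2 = -(-3 + F² + 3*F)/2 = 3/2 - 3*F/2 - F²/2)
h(U, C) = -1 + C + U (h(U, C) = (U + C) - 1 = (C + U) - 1 = -1 + C + U)
(33*x(2))*h(2, 6) = (33*(3/2 - 3/2*2 - ½*2²))*(-1 + 6 + 2) = (33*(3/2 - 3 - ½*4))*7 = (33*(3/2 - 3 - 2))*7 = (33*(-7/2))*7 = -231/2*7 = -1617/2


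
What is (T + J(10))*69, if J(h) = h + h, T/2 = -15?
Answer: -690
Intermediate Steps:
T = -30 (T = 2*(-15) = -30)
J(h) = 2*h
(T + J(10))*69 = (-30 + 2*10)*69 = (-30 + 20)*69 = -10*69 = -690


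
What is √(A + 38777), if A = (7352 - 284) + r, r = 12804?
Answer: √58649 ≈ 242.18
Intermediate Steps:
A = 19872 (A = (7352 - 284) + 12804 = 7068 + 12804 = 19872)
√(A + 38777) = √(19872 + 38777) = √58649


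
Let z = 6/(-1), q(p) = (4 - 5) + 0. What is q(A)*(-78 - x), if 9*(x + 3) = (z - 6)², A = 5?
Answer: 91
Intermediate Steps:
q(p) = -1 (q(p) = -1 + 0 = -1)
z = -6 (z = 6*(-1) = -6)
x = 13 (x = -3 + (-6 - 6)²/9 = -3 + (⅑)*(-12)² = -3 + (⅑)*144 = -3 + 16 = 13)
q(A)*(-78 - x) = -(-78 - 1*13) = -(-78 - 13) = -1*(-91) = 91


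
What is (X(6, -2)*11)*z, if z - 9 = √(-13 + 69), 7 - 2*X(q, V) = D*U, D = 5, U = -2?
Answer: 1683/2 + 187*√14 ≈ 1541.2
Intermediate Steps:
X(q, V) = 17/2 (X(q, V) = 7/2 - 5*(-2)/2 = 7/2 - ½*(-10) = 7/2 + 5 = 17/2)
z = 9 + 2*√14 (z = 9 + √(-13 + 69) = 9 + √56 = 9 + 2*√14 ≈ 16.483)
(X(6, -2)*11)*z = ((17/2)*11)*(9 + 2*√14) = 187*(9 + 2*√14)/2 = 1683/2 + 187*√14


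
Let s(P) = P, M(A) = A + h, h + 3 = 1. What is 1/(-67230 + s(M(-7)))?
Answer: -1/67239 ≈ -1.4872e-5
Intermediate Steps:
h = -2 (h = -3 + 1 = -2)
M(A) = -2 + A (M(A) = A - 2 = -2 + A)
1/(-67230 + s(M(-7))) = 1/(-67230 + (-2 - 7)) = 1/(-67230 - 9) = 1/(-67239) = -1/67239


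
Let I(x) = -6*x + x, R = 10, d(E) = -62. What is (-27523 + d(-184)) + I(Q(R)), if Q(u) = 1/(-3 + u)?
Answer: -193100/7 ≈ -27586.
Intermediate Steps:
I(x) = -5*x
(-27523 + d(-184)) + I(Q(R)) = (-27523 - 62) - 5/(-3 + 10) = -27585 - 5/7 = -193100/7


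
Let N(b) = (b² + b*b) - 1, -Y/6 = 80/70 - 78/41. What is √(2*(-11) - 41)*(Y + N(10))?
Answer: 175263*I*√7/287 ≈ 1615.7*I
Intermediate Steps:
Y = 1308/287 (Y = -6*(80/70 - 78/41) = -6*(80*(1/70) - 78*1/41) = -6*(8/7 - 78/41) = -6*(-218/287) = 1308/287 ≈ 4.5575)
N(b) = -1 + 2*b² (N(b) = (b² + b²) - 1 = 2*b² - 1 = -1 + 2*b²)
√(2*(-11) - 41)*(Y + N(10)) = √(2*(-11) - 41)*(1308/287 + (-1 + 2*10²)) = √(-22 - 41)*(1308/287 + (-1 + 2*100)) = √(-63)*(1308/287 + (-1 + 200)) = (3*I*√7)*(1308/287 + 199) = (3*I*√7)*(58421/287) = 175263*I*√7/287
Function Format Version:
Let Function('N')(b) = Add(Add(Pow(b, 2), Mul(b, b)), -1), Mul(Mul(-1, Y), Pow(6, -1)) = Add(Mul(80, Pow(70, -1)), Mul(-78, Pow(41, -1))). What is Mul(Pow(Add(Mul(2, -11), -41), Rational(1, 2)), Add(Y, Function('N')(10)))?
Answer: Mul(Rational(175263, 287), I, Pow(7, Rational(1, 2))) ≈ Mul(1615.7, I)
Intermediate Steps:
Y = Rational(1308, 287) (Y = Mul(-6, Add(Mul(80, Pow(70, -1)), Mul(-78, Pow(41, -1)))) = Mul(-6, Add(Mul(80, Rational(1, 70)), Mul(-78, Rational(1, 41)))) = Mul(-6, Add(Rational(8, 7), Rational(-78, 41))) = Mul(-6, Rational(-218, 287)) = Rational(1308, 287) ≈ 4.5575)
Function('N')(b) = Add(-1, Mul(2, Pow(b, 2))) (Function('N')(b) = Add(Add(Pow(b, 2), Pow(b, 2)), -1) = Add(Mul(2, Pow(b, 2)), -1) = Add(-1, Mul(2, Pow(b, 2))))
Mul(Pow(Add(Mul(2, -11), -41), Rational(1, 2)), Add(Y, Function('N')(10))) = Mul(Pow(Add(Mul(2, -11), -41), Rational(1, 2)), Add(Rational(1308, 287), Add(-1, Mul(2, Pow(10, 2))))) = Mul(Pow(Add(-22, -41), Rational(1, 2)), Add(Rational(1308, 287), Add(-1, Mul(2, 100)))) = Mul(Pow(-63, Rational(1, 2)), Add(Rational(1308, 287), Add(-1, 200))) = Mul(Mul(3, I, Pow(7, Rational(1, 2))), Add(Rational(1308, 287), 199)) = Mul(Mul(3, I, Pow(7, Rational(1, 2))), Rational(58421, 287)) = Mul(Rational(175263, 287), I, Pow(7, Rational(1, 2)))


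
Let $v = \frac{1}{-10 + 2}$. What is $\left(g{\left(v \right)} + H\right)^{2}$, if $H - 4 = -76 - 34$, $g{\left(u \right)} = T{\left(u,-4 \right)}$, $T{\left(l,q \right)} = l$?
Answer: $\frac{720801}{64} \approx 11263.0$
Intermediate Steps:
$v = - \frac{1}{8}$ ($v = \frac{1}{-8} = - \frac{1}{8} \approx -0.125$)
$g{\left(u \right)} = u$
$H = -106$ ($H = 4 - 110 = -106$)
$\left(g{\left(v \right)} + H\right)^{2} = \left(- \frac{1}{8} - 106\right)^{2} = \left(- \frac{849}{8}\right)^{2} = \frac{720801}{64}$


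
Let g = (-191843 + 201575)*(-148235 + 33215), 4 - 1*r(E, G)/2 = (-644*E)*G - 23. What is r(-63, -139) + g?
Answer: -1108095570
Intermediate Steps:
r(E, G) = 54 + 1288*E*G (r(E, G) = 8 - 2*((-644*E)*G - 23) = 8 - 2*(-644*E*G - 23) = 8 - 2*(-23 - 644*E*G) = 8 + (46 + 1288*E*G) = 54 + 1288*E*G)
g = -1119374640 (g = 9732*(-115020) = -1119374640)
r(-63, -139) + g = (54 + 1288*(-63)*(-139)) - 1119374640 = (54 + 11279016) - 1119374640 = 11279070 - 1119374640 = -1108095570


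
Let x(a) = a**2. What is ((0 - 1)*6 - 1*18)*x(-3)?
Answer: -216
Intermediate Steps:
((0 - 1)*6 - 1*18)*x(-3) = ((0 - 1)*6 - 1*18)*(-3)**2 = (-1*6 - 18)*9 = (-6 - 18)*9 = -24*9 = -216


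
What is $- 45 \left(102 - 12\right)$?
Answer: $-4050$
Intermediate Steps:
$- 45 \left(102 - 12\right) = \left(-45\right) 90 = -4050$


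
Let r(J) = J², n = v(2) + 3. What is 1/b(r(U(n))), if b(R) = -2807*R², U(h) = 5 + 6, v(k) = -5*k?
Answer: -1/41097287 ≈ -2.4333e-8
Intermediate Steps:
n = -7 (n = -5*2 + 3 = -10 + 3 = -7)
U(h) = 11
1/b(r(U(n))) = 1/(-2807*(11²)²) = 1/(-2807*121²) = 1/(-2807*14641) = 1/(-41097287) = -1/41097287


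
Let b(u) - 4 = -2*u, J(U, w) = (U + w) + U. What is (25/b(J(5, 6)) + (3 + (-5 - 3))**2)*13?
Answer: 8775/28 ≈ 313.39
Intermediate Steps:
J(U, w) = w + 2*U
b(u) = 4 - 2*u
(25/b(J(5, 6)) + (3 + (-5 - 3))**2)*13 = (25/(4 - 2*(6 + 2*5)) + (3 + (-5 - 3))**2)*13 = (25/(4 - 2*(6 + 10)) + (3 - 8)**2)*13 = (25/(4 - 2*16) + (-5)**2)*13 = (25/(4 - 32) + 25)*13 = (25/(-28) + 25)*13 = (25*(-1/28) + 25)*13 = (-25/28 + 25)*13 = (675/28)*13 = 8775/28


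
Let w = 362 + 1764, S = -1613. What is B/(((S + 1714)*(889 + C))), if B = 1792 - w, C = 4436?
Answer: -334/537825 ≈ -0.00062102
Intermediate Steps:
w = 2126
B = -334 (B = 1792 - 1*2126 = 1792 - 2126 = -334)
B/(((S + 1714)*(889 + C))) = -334*1/((-1613 + 1714)*(889 + 4436)) = -334/(101*5325) = -334/537825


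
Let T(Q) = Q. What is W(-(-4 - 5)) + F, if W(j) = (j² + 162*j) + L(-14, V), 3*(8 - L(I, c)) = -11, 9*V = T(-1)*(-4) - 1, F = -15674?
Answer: -42370/3 ≈ -14123.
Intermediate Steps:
V = ⅓ (V = (-1*(-4) - 1)/9 = (4 - 1)/9 = (⅑)*3 = ⅓ ≈ 0.33333)
L(I, c) = 35/3 (L(I, c) = 8 - ⅓*(-11) = 8 + 11/3 = 35/3)
W(j) = 35/3 + j² + 162*j (W(j) = (j² + 162*j) + 35/3 = 35/3 + j² + 162*j)
W(-(-4 - 5)) + F = (35/3 + (-(-4 - 5))² + 162*(-(-4 - 5))) - 15674 = (35/3 + (-1*(-9))² + 162*(-1*(-9))) - 15674 = (35/3 + 9² + 162*9) - 15674 = (35/3 + 81 + 1458) - 15674 = 4652/3 - 15674 = -42370/3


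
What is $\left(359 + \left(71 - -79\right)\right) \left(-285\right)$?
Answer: $-145065$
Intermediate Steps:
$\left(359 + \left(71 - -79\right)\right) \left(-285\right) = \left(359 + \left(71 + 79\right)\right) \left(-285\right) = \left(359 + 150\right) \left(-285\right) = 509 \left(-285\right) = -145065$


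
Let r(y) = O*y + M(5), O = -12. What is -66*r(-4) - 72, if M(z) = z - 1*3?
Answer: -3372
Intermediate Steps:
M(z) = -3 + z (M(z) = z - 3 = -3 + z)
r(y) = 2 - 12*y (r(y) = -12*y + (-3 + 5) = -12*y + 2 = 2 - 12*y)
-66*r(-4) - 72 = -66*(2 - 12*(-4)) - 72 = -66*(2 + 48) - 72 = -66*50 - 72 = -3300 - 72 = -3372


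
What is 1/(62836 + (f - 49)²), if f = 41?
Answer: 1/62900 ≈ 1.5898e-5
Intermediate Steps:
1/(62836 + (f - 49)²) = 1/(62836 + (41 - 49)²) = 1/(62836 + (-8)²) = 1/(62836 + 64) = 1/62900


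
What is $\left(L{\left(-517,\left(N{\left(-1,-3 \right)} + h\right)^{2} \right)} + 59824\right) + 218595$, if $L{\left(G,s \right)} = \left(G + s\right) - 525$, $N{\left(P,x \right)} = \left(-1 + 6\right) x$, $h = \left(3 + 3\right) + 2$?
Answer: $277426$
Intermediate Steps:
$h = 8$ ($h = 6 + 2 = 8$)
$N{\left(P,x \right)} = 5 x$
$L{\left(G,s \right)} = -525 + G + s$
$\left(L{\left(-517,\left(N{\left(-1,-3 \right)} + h\right)^{2} \right)} + 59824\right) + 218595 = \left(\left(-525 - 517 + \left(5 \left(-3\right) + 8\right)^{2}\right) + 59824\right) + 218595 = \left(\left(-525 - 517 + \left(-15 + 8\right)^{2}\right) + 59824\right) + 218595 = \left(\left(-525 - 517 + \left(-7\right)^{2}\right) + 59824\right) + 218595 = \left(\left(-525 - 517 + 49\right) + 59824\right) + 218595 = \left(-993 + 59824\right) + 218595 = 58831 + 218595 = 277426$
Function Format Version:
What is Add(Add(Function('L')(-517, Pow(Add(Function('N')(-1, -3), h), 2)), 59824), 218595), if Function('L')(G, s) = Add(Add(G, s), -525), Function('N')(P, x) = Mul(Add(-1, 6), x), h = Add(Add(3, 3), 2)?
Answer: 277426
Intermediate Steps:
h = 8 (h = Add(6, 2) = 8)
Function('N')(P, x) = Mul(5, x)
Function('L')(G, s) = Add(-525, G, s)
Add(Add(Function('L')(-517, Pow(Add(Function('N')(-1, -3), h), 2)), 59824), 218595) = Add(Add(Add(-525, -517, Pow(Add(Mul(5, -3), 8), 2)), 59824), 218595) = Add(Add(Add(-525, -517, Pow(Add(-15, 8), 2)), 59824), 218595) = Add(Add(Add(-525, -517, Pow(-7, 2)), 59824), 218595) = Add(Add(Add(-525, -517, 49), 59824), 218595) = Add(Add(-993, 59824), 218595) = Add(58831, 218595) = 277426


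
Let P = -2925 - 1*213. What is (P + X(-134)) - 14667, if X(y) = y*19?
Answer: -20351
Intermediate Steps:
X(y) = 19*y
P = -3138 (P = -2925 - 213 = -3138)
(P + X(-134)) - 14667 = (-3138 + 19*(-134)) - 14667 = (-3138 - 2546) - 14667 = -5684 - 14667 = -20351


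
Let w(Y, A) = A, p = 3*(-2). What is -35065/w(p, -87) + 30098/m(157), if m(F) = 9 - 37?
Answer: -818353/1218 ≈ -671.88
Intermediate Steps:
p = -6
m(F) = -28
-35065/w(p, -87) + 30098/m(157) = -35065/(-87) + 30098/(-28) = -35065*(-1/87) + 30098*(-1/28) = 35065/87 - 15049/14 = -818353/1218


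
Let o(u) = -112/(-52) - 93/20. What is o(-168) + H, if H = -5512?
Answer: -1433769/260 ≈ -5514.5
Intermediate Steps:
o(u) = -649/260 (o(u) = -112*(-1/52) - 93*1/20 = 28/13 - 93/20 = -649/260)
o(-168) + H = -649/260 - 5512 = -1433769/260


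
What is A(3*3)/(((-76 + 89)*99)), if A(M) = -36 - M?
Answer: -5/143 ≈ -0.034965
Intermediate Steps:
A(3*3)/(((-76 + 89)*99)) = (-36 - 3*3)/(((-76 + 89)*99)) = (-36 - 1*9)/((13*99)) = (-36 - 9)/1287 = -45*1/1287 = -5/143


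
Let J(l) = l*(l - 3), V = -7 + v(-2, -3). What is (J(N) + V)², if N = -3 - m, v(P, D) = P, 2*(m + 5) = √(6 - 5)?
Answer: 2025/16 ≈ 126.56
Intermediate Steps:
m = -9/2 (m = -5 + √(6 - 5)/2 = -5 + √1/2 = -5 + (½)*1 = -5 + ½ = -9/2 ≈ -4.5000)
N = 3/2 (N = -3 - 1*(-9/2) = -3 + 9/2 = 3/2 ≈ 1.5000)
V = -9 (V = -7 - 2 = -9)
J(l) = l*(-3 + l)
(J(N) + V)² = (3*(-3 + 3/2)/2 - 9)² = ((3/2)*(-3/2) - 9)² = (-9/4 - 9)² = (-45/4)² = 2025/16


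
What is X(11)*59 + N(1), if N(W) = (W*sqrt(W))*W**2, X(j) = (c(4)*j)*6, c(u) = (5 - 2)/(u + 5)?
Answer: 1299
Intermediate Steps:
c(u) = 3/(5 + u)
X(j) = 2*j (X(j) = ((3/(5 + 4))*j)*6 = ((3/9)*j)*6 = ((3*(1/9))*j)*6 = (j/3)*6 = 2*j)
N(W) = W**(7/2) (N(W) = W**(3/2)*W**2 = W**(7/2))
X(11)*59 + N(1) = (2*11)*59 + 1**(7/2) = 22*59 + 1 = 1298 + 1 = 1299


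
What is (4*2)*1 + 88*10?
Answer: 888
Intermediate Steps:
(4*2)*1 + 88*10 = 8*1 + 880 = 8 + 880 = 888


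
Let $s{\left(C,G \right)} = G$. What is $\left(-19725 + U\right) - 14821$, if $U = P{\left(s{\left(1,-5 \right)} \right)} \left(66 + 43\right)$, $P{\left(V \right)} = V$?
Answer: $-35091$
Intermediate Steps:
$U = -545$ ($U = - 5 \left(66 + 43\right) = \left(-5\right) 109 = -545$)
$\left(-19725 + U\right) - 14821 = \left(-19725 - 545\right) - 14821 = -20270 - 14821 = -35091$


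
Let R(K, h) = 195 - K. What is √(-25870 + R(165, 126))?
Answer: 4*I*√1615 ≈ 160.75*I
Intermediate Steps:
√(-25870 + R(165, 126)) = √(-25870 + (195 - 1*165)) = √(-25870 + (195 - 165)) = √(-25870 + 30) = √(-25840) = 4*I*√1615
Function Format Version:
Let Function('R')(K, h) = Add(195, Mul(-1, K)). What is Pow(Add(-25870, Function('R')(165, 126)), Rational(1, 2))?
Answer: Mul(4, I, Pow(1615, Rational(1, 2))) ≈ Mul(160.75, I)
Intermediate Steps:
Pow(Add(-25870, Function('R')(165, 126)), Rational(1, 2)) = Pow(Add(-25870, Add(195, Mul(-1, 165))), Rational(1, 2)) = Pow(Add(-25870, Add(195, -165)), Rational(1, 2)) = Pow(Add(-25870, 30), Rational(1, 2)) = Pow(-25840, Rational(1, 2)) = Mul(4, I, Pow(1615, Rational(1, 2)))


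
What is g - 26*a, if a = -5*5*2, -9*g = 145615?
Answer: -133915/9 ≈ -14879.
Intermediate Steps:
g = -145615/9 (g = -⅑*145615 = -145615/9 ≈ -16179.)
a = -50 (a = -25*2 = -50)
g - 26*a = -145615/9 - 26*(-50) = -145615/9 + 1300 = -133915/9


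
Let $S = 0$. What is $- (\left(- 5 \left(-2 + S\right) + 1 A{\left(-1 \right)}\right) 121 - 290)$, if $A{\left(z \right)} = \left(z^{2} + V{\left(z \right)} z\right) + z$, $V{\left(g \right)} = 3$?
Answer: $-557$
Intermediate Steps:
$A{\left(z \right)} = z^{2} + 4 z$ ($A{\left(z \right)} = \left(z^{2} + 3 z\right) + z = z^{2} + 4 z$)
$- (\left(- 5 \left(-2 + S\right) + 1 A{\left(-1 \right)}\right) 121 - 290) = - (\left(- 5 \left(-2 + 0\right) + 1 \left(- (4 - 1)\right)\right) 121 - 290) = - (\left(\left(-5\right) \left(-2\right) + 1 \left(\left(-1\right) 3\right)\right) 121 - 290) = - (\left(10 + 1 \left(-3\right)\right) 121 - 290) = - (\left(10 - 3\right) 121 - 290) = - (7 \cdot 121 - 290) = - (847 - 290) = \left(-1\right) 557 = -557$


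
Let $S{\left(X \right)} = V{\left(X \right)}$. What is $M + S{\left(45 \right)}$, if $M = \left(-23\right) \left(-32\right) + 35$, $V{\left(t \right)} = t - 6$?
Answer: $810$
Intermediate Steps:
$V{\left(t \right)} = -6 + t$ ($V{\left(t \right)} = t - 6 = -6 + t$)
$S{\left(X \right)} = -6 + X$
$M = 771$ ($M = 736 + 35 = 771$)
$M + S{\left(45 \right)} = 771 + \left(-6 + 45\right) = 771 + 39 = 810$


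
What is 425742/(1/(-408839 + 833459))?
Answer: 180778568040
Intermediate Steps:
425742/(1/(-408839 + 833459)) = 425742/(1/424620) = 425742*424620 = 180778568040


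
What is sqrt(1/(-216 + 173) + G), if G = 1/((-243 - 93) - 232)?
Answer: I*sqrt(3730766)/12212 ≈ 0.15817*I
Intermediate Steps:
G = -1/568 (G = 1/(-336 - 232) = 1/(-568) = -1/568 ≈ -0.0017606)
sqrt(1/(-216 + 173) + G) = sqrt(1/(-216 + 173) - 1/568) = sqrt(1/(-43) - 1/568) = sqrt(-1/43 - 1/568) = sqrt(-611/24424) = I*sqrt(3730766)/12212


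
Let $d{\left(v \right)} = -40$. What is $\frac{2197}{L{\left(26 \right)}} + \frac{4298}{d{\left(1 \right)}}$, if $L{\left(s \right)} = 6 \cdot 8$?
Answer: $- \frac{14803}{240} \approx -61.679$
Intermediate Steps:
$L{\left(s \right)} = 48$
$\frac{2197}{L{\left(26 \right)}} + \frac{4298}{d{\left(1 \right)}} = \frac{2197}{48} + \frac{4298}{-40} = 2197 \cdot \frac{1}{48} + 4298 \left(- \frac{1}{40}\right) = \frac{2197}{48} - \frac{2149}{20} = - \frac{14803}{240}$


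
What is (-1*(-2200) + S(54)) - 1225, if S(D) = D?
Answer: 1029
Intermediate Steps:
(-1*(-2200) + S(54)) - 1225 = (-1*(-2200) + 54) - 1225 = (2200 + 54) - 1225 = 2254 - 1225 = 1029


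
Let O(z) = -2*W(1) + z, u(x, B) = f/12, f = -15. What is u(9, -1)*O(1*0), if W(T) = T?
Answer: 5/2 ≈ 2.5000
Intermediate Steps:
u(x, B) = -5/4 (u(x, B) = -15/12 = -15*1/12 = -5/4)
O(z) = -2 + z (O(z) = -2*1 + z = -2 + z)
u(9, -1)*O(1*0) = -5*(-2 + 1*0)/4 = -5*(-2 + 0)/4 = -5/4*(-2) = 5/2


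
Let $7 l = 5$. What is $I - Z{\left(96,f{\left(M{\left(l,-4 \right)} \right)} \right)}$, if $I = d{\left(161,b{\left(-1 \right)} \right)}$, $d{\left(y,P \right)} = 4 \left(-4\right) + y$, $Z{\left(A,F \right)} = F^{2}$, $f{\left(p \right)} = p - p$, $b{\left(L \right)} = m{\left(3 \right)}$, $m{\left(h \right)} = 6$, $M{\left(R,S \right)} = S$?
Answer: $145$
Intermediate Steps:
$l = \frac{5}{7}$ ($l = \frac{1}{7} \cdot 5 = \frac{5}{7} \approx 0.71429$)
$b{\left(L \right)} = 6$
$f{\left(p \right)} = 0$
$d{\left(y,P \right)} = -16 + y$
$I = 145$ ($I = -16 + 161 = 145$)
$I - Z{\left(96,f{\left(M{\left(l,-4 \right)} \right)} \right)} = 145 - 0^{2} = 145 - 0 = 145 + 0 = 145$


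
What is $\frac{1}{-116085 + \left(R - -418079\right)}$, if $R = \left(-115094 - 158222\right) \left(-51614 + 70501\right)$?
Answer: $- \frac{1}{5161817298} \approx -1.9373 \cdot 10^{-10}$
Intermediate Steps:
$R = -5162119292$ ($R = \left(-273316\right) 18887 = -5162119292$)
$\frac{1}{-116085 + \left(R - -418079\right)} = \frac{1}{-116085 - 5161701213} = \frac{1}{-5161817298} = - \frac{1}{5161817298}$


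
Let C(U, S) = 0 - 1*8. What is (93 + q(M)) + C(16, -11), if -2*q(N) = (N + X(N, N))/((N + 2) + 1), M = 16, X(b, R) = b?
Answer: 1599/19 ≈ 84.158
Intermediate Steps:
C(U, S) = -8 (C(U, S) = 0 - 8 = -8)
q(N) = -N/(3 + N) (q(N) = -(N + N)/(2*((N + 2) + 1)) = -2*N/(2*((2 + N) + 1)) = -2*N/(2*(3 + N)) = -N/(3 + N))
(93 + q(M)) + C(16, -11) = (93 - 1*16/(3 + 16)) - 8 = (93 - 1*16/19) - 8 = (93 - 1*16*1/19) - 8 = (93 - 16/19) - 8 = 1751/19 - 8 = 1599/19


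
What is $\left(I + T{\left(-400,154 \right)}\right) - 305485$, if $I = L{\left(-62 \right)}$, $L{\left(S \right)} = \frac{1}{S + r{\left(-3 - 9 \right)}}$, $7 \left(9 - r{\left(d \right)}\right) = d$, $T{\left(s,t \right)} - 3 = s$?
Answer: $- \frac{109811645}{359} \approx -3.0588 \cdot 10^{5}$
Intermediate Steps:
$T{\left(s,t \right)} = 3 + s$
$r{\left(d \right)} = 9 - \frac{d}{7}$
$L{\left(S \right)} = \frac{1}{\frac{75}{7} + S}$ ($L{\left(S \right)} = \frac{1}{S + \left(9 - \frac{-3 - 9}{7}\right)} = \frac{1}{S + \left(9 - - \frac{12}{7}\right)} = \frac{1}{S + \left(9 + \frac{12}{7}\right)} = \frac{1}{S + \frac{75}{7}} = \frac{1}{\frac{75}{7} + S}$)
$I = - \frac{7}{359}$ ($I = \frac{7}{75 + 7 \left(-62\right)} = \frac{7}{75 - 434} = \frac{7}{-359} = 7 \left(- \frac{1}{359}\right) = - \frac{7}{359} \approx -0.019499$)
$\left(I + T{\left(-400,154 \right)}\right) - 305485 = \left(- \frac{7}{359} + \left(3 - 400\right)\right) - 305485 = \left(- \frac{7}{359} - 397\right) - 305485 = - \frac{142530}{359} - 305485 = - \frac{109811645}{359}$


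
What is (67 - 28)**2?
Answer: 1521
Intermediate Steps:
(67 - 28)**2 = 39**2 = 1521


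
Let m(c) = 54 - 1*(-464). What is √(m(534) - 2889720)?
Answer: I*√2889202 ≈ 1699.8*I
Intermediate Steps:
m(c) = 518 (m(c) = 54 + 464 = 518)
√(m(534) - 2889720) = √(518 - 2889720) = √(-2889202) = I*√2889202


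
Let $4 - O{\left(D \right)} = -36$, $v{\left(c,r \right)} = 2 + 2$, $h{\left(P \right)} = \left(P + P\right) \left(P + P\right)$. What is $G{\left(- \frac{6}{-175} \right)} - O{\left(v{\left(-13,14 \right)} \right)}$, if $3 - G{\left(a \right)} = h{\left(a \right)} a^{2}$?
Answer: $- \frac{34701958309}{937890625} \approx -37.0$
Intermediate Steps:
$h{\left(P \right)} = 4 P^{2}$ ($h{\left(P \right)} = 2 P 2 P = 4 P^{2}$)
$v{\left(c,r \right)} = 4$
$O{\left(D \right)} = 40$ ($O{\left(D \right)} = 4 - -36 = 4 + 36 = 40$)
$G{\left(a \right)} = 3 - 4 a^{4}$ ($G{\left(a \right)} = 3 - 4 a^{2} a^{2} = 3 - 4 a^{4}$)
$G{\left(- \frac{6}{-175} \right)} - O{\left(v{\left(-13,14 \right)} \right)} = \left(3 - 4 \left(- \frac{6}{-175}\right)^{4}\right) - 40 = \left(3 - 4 \left(\left(-6\right) \left(- \frac{1}{175}\right)\right)^{4}\right) - 40 = \left(3 - 4 \left(\frac{6}{175}\right)^{4}\right) - 40 = \left(3 - \frac{5184}{937890625}\right) - 40 = \frac{2813666691}{937890625} - 40 = - \frac{34701958309}{937890625}$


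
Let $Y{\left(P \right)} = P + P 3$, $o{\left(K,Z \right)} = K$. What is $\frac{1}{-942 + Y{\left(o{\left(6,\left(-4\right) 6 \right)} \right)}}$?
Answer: $- \frac{1}{918} \approx -0.0010893$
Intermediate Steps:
$Y{\left(P \right)} = 4 P$ ($Y{\left(P \right)} = P + 3 P = 4 P$)
$\frac{1}{-942 + Y{\left(o{\left(6,\left(-4\right) 6 \right)} \right)}} = \frac{1}{-942 + 4 \cdot 6} = \frac{1}{-942 + 24} = \frac{1}{-918} = - \frac{1}{918}$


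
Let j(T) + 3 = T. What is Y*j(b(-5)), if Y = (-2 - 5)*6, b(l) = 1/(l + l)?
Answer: 651/5 ≈ 130.20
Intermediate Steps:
b(l) = 1/(2*l)
j(T) = -3 + T
Y = -42 (Y = -7*6 = -42)
Y*j(b(-5)) = -42*(-3 + (½)/(-5)) = -42*(-3 + (½)*(-⅕)) = -42*(-3 - ⅒) = -42*(-31/10) = 651/5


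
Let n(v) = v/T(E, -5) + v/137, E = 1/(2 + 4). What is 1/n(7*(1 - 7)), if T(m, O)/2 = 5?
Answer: -685/3087 ≈ -0.22190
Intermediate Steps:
E = 1/6 ≈ 0.16667
T(m, O) = 10 (T(m, O) = 2*5 = 10)
n(v) = 147*v/1370 (n(v) = v/10 + v/137 = 147*v/1370)
1/n(7*(1 - 7)) = 1/(147*(7*(1 - 7))/1370) = 1/(147*(7*(-6))/1370) = 1/((147/1370)*(-42)) = 1/(-3087/685) = -685/3087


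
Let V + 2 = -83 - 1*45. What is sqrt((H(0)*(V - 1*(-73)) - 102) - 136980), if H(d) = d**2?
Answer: I*sqrt(137082) ≈ 370.25*I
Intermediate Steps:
V = -130 (V = -2 + (-83 - 1*45) = -2 + (-83 - 45) = -2 - 128 = -130)
sqrt((H(0)*(V - 1*(-73)) - 102) - 136980) = sqrt((0**2*(-130 - 1*(-73)) - 102) - 136980) = sqrt((0*(-130 + 73) - 102) - 136980) = sqrt((0*(-57) - 102) - 136980) = sqrt((0 - 102) - 136980) = sqrt(-102 - 136980) = sqrt(-137082) = I*sqrt(137082)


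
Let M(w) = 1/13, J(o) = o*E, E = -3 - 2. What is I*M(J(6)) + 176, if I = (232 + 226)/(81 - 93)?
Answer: 13499/78 ≈ 173.06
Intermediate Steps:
E = -5
I = -229/6 (I = 458/(-12) = 458*(-1/12) = -229/6 ≈ -38.167)
J(o) = -5*o (J(o) = o*(-5) = -5*o)
M(w) = 1/13
I*M(J(6)) + 176 = -229/6*1/13 + 176 = -229/78 + 176 = 13499/78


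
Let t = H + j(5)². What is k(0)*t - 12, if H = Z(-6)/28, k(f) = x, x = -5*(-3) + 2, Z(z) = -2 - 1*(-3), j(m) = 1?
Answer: 157/28 ≈ 5.6071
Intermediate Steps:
Z(z) = 1 (Z(z) = -2 + 3 = 1)
x = 17 (x = 15 + 2 = 17)
k(f) = 17
H = 1/28 ≈ 0.035714
t = 29/28 (t = 1/28 + 1² = 1/28 + 1 = 29/28 ≈ 1.0357)
k(0)*t - 12 = 17*(29/28) - 12 = 493/28 - 12 = 157/28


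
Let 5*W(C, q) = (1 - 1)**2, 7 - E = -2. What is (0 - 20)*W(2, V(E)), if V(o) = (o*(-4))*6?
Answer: 0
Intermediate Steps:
E = 9 (E = 7 - 1*(-2) = 7 + 2 = 9)
V(o) = -24*o (V(o) = -4*o*6 = -24*o)
W(C, q) = 0 (W(C, q) = (1 - 1)**2/5 = (1/5)*0**2 = (1/5)*0 = 0)
(0 - 20)*W(2, V(E)) = (0 - 20)*0 = -20*0 = 0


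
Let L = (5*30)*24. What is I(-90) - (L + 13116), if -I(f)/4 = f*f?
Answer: -49116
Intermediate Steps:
L = 3600 (L = 150*24 = 3600)
I(f) = -4*f² (I(f) = -4*f*f = -4*f²)
I(-90) - (L + 13116) = -4*(-90)² - (3600 + 13116) = -4*8100 - 1*16716 = -32400 - 16716 = -49116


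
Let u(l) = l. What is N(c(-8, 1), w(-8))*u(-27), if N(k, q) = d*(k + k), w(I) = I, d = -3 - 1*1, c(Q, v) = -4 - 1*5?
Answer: -1944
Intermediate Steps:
c(Q, v) = -9 (c(Q, v) = -4 - 5 = -9)
d = -4 (d = -3 - 1 = -4)
N(k, q) = -8*k (N(k, q) = -4*(k + k) = -8*k)
N(c(-8, 1), w(-8))*u(-27) = -8*(-9)*(-27) = 72*(-27) = -1944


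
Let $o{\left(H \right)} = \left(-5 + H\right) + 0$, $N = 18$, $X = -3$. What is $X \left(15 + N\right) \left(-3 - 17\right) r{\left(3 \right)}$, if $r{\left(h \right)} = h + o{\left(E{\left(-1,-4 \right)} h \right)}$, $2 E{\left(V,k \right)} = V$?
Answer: $-6930$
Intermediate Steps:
$E{\left(V,k \right)} = \frac{V}{2}$
$o{\left(H \right)} = -5 + H$
$r{\left(h \right)} = -5 + \frac{h}{2}$ ($r{\left(h \right)} = h + \left(-5 + \frac{1}{2} \left(-1\right) h\right) = h - \left(5 + \frac{h}{2}\right) = -5 + \frac{h}{2}$)
$X \left(15 + N\right) \left(-3 - 17\right) r{\left(3 \right)} = - 3 \left(15 + 18\right) \left(-3 - 17\right) \left(-5 + \frac{1}{2} \cdot 3\right) = - 3 \cdot 33 \left(-20\right) \left(-5 + \frac{3}{2}\right) = \left(-3\right) \left(-660\right) \left(- \frac{7}{2}\right) = 1980 \left(- \frac{7}{2}\right) = -6930$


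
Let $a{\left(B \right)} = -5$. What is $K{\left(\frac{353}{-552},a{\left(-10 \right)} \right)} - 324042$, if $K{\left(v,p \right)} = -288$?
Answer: $-324330$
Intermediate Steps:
$K{\left(\frac{353}{-552},a{\left(-10 \right)} \right)} - 324042 = -288 - 324042 = -324330$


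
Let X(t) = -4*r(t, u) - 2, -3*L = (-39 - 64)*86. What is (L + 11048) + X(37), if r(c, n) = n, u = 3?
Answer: 41960/3 ≈ 13987.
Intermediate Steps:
L = 8858/3 (L = -(-39 - 64)*86/3 = -(-103)*86/3 = -1/3*(-8858) = 8858/3 ≈ 2952.7)
X(t) = -14 (X(t) = -4*3 - 2 = -12 - 2 = -14)
(L + 11048) + X(37) = (8858/3 + 11048) - 14 = 42002/3 - 14 = 41960/3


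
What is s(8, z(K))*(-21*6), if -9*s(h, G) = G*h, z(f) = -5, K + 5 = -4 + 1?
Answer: -560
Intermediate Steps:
K = -8 (K = -5 + (-4 + 1) = -5 - 3 = -8)
s(h, G) = -G*h/9
s(8, z(K))*(-21*6) = (-1/9*(-5)*8)*(-21*6) = (40/9)*(-126) = -560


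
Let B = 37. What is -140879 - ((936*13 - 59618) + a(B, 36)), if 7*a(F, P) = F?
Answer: -654040/7 ≈ -93434.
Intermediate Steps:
a(F, P) = F/7
-140879 - ((936*13 - 59618) + a(B, 36)) = -140879 - ((936*13 - 59618) + (⅐)*37) = -140879 - ((12168 - 59618) + 37/7) = -140879 - (-47450 + 37/7) = -140879 - 1*(-332113/7) = -140879 + 332113/7 = -654040/7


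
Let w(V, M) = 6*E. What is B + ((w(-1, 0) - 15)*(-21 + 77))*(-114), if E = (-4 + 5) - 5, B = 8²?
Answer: 249040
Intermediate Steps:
B = 64
E = -4 (E = 1 - 5 = -4)
w(V, M) = -24 (w(V, M) = 6*(-4) = -24)
B + ((w(-1, 0) - 15)*(-21 + 77))*(-114) = 64 + ((-24 - 15)*(-21 + 77))*(-114) = 64 - 39*56*(-114) = 64 - 2184*(-114) = 64 + 248976 = 249040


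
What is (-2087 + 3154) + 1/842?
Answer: 898415/842 ≈ 1067.0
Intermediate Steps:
(-2087 + 3154) + 1/842 = 1067 + 1/842 = 898415/842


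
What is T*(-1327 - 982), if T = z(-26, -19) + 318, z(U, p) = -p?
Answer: -778133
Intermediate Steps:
T = 337 (T = -1*(-19) + 318 = 19 + 318 = 337)
T*(-1327 - 982) = 337*(-1327 - 982) = 337*(-2309) = -778133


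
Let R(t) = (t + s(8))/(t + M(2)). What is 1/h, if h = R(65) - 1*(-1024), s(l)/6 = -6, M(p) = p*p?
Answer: 69/70685 ≈ 0.00097616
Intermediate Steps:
M(p) = p²
s(l) = -36 (s(l) = 6*(-6) = -36)
R(t) = (-36 + t)/(4 + t) (R(t) = (t - 36)/(t + 2²) = (-36 + t)/(t + 4) = (-36 + t)/(4 + t))
h = 70685/69 (h = (-36 + 65)/(4 + 65) - 1*(-1024) = 29/69 + 1024 = 70685/69 ≈ 1024.4)
1/h = 1/(70685/69) = 69/70685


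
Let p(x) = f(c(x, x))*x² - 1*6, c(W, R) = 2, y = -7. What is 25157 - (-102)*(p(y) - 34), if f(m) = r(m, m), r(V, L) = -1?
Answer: 16079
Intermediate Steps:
f(m) = -1
p(x) = -6 - x² (p(x) = -x² - 1*6 = -x² - 6 = -6 - x²)
25157 - (-102)*(p(y) - 34) = 25157 - (-102)*((-6 - 1*(-7)²) - 34) = 25157 - (-102)*((-6 - 1*49) - 34) = 25157 - (-102)*((-6 - 49) - 34) = 25157 - (-102)*(-55 - 34) = 25157 - (-102)*(-89) = 25157 - 1*9078 = 25157 - 9078 = 16079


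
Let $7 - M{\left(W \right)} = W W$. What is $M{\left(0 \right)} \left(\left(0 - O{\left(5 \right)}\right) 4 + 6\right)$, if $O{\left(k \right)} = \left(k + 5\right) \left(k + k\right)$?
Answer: $-2758$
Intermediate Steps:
$M{\left(W \right)} = 7 - W^{2}$ ($M{\left(W \right)} = 7 - W W = 7 - W^{2}$)
$O{\left(k \right)} = 2 k \left(5 + k\right)$ ($O{\left(k \right)} = \left(5 + k\right) 2 k = 2 k \left(5 + k\right)$)
$M{\left(0 \right)} \left(\left(0 - O{\left(5 \right)}\right) 4 + 6\right) = \left(7 - 0^{2}\right) \left(\left(0 - 2 \cdot 5 \left(5 + 5\right)\right) 4 + 6\right) = \left(7 - 0\right) \left(\left(0 - 2 \cdot 5 \cdot 10\right) 4 + 6\right) = \left(7 + 0\right) \left(\left(0 - 100\right) 4 + 6\right) = 7 \left(\left(0 - 100\right) 4 + 6\right) = 7 \left(\left(-100\right) 4 + 6\right) = 7 \left(-400 + 6\right) = 7 \left(-394\right) = -2758$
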